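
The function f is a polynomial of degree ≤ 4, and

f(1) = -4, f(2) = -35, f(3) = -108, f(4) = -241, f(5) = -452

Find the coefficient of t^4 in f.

0

First differences: -31, -73, -133, -211. Second differences: -42, -60, -78. Third differences: -18, -18.
Level-3 differences are constant, so f has degree 3.
Fitting a degree-3 polynomial gives f(t) = -3t³ - 3t² - t + 3.
The coefficient of t^4 is 0.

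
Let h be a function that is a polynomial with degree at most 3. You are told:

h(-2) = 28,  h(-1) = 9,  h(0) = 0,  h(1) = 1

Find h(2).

12

Write h(m) = am³ + bm² + cm + d; the 4 given values yield a linear system in the 4 coefficients.
Solving, the leading coefficient vanishes, and h(m) = 5m² - 4m.
Then h(2) = 12.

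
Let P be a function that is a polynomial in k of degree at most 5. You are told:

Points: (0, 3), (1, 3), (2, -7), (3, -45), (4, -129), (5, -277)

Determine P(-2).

First differences: 0, -10, -38, -84, -148. Second differences: -10, -28, -46, -64. Third differences: -18, -18, -18.
Level-3 differences are constant, so P has degree 3.
Fitting a degree-3 polynomial gives P(k) = -3k³ + 4k² - k + 3.
Then P(-2) = 45.

45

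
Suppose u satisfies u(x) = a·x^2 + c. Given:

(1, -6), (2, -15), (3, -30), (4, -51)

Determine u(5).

From u(1) = -6 and u(2) = -15: 1a + c = -6 and 4a + c = -15.
Subtracting: 3a = -9, so a = -3; then c = -6 − (-3)·1 = -3.
So u(x) = -3x² − 3, and u(5) = -78.

-78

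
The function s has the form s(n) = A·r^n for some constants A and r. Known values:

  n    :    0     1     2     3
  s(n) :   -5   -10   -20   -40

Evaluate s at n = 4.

-80

Consecutive ratio: -10/(-5) = 2, and -20/(-10) = 2, so r = 2.
Then A·2^0 = -5 gives A = -5, and s(n) = -5·2^n.
s(4) = -5·2^4 = -80.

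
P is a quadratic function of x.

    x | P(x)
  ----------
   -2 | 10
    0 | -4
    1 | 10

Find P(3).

Write P(x) = ax² + bx + c; the 3 given values yield a linear system in the 3 coefficients.
Solving, P(x) = 7x² + 7x - 4.
Then P(3) = 80.

80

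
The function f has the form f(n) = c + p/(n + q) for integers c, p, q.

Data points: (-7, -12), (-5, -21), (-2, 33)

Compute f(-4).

(f(n) − c)(n + q) = p for each data point; the three points give a linear system in c and q, then p follows.
Solving: c = -3, q = 3, p = 36, so f(n) = -3 + 36/(n + 3).
Then f(-4) = -3 + 36/(-1) = -39.

-39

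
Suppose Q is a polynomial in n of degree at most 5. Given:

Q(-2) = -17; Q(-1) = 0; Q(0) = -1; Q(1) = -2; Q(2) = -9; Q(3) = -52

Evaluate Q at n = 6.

-1057

Write Q(n) = an^5 + bn^4 + cn³ + dn² + en + p; the 6 given values yield a linear system in the 6 coefficients.
Solving, the leading coefficient vanishes, and Q(n) = -n^4 + n³ + n² - 2n - 1.
Then Q(6) = -1057.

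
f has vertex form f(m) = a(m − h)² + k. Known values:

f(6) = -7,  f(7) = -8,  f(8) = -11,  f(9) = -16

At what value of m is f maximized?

First differences -1, -3, -5; second difference -2 = 2a, so a = -1.
Expanding, the m-coefficient is −2ah = 2h; matching it to the data gives h = 6, and then k = -7.
So f(m) = -1(m − 6)² − 7.
Hence h = 6.

6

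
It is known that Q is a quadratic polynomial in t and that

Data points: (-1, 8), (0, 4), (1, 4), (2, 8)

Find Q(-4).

Write Q(t) = at² + bt + c; the 4 given values yield a linear system in the 3 coefficients.
Solving, Q(t) = 2t² - 2t + 4.
Then Q(-4) = 44.

44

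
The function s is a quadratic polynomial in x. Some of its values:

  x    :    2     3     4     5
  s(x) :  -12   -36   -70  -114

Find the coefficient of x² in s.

Write s(x) = ax² + bx + c; the 4 given values yield a linear system in the 3 coefficients.
Solving, s(x) = -5x² + x + 6.
The coefficient of x² is -5.

-5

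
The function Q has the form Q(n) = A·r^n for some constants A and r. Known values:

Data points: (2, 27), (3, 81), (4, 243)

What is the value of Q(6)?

Consecutive ratio: 81/27 = 3, and 243/81 = 3, so r = 3.
Then A·3^2 = 27 gives A = 3, and Q(n) = 3·3^n.
Q(6) = 3·3^6 = 2187.

2187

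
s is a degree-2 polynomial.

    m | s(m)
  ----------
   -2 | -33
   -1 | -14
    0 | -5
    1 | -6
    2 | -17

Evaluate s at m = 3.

First differences: 19, 9, -1, -11. Second differences: -10, -10, -10.
Level-2 differences are constant, so s has degree 2.
Fitting a degree-2 polynomial gives s(m) = -5m² + 4m - 5.
Then s(3) = -38.

-38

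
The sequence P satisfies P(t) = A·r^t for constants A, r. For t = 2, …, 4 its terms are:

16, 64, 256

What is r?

4

Consecutive ratio: 64/16 = 4, and 256/64 = 4, so r = 4.
Then A·4^2 = 16 gives A = 1, and P(t) = 1·4^t.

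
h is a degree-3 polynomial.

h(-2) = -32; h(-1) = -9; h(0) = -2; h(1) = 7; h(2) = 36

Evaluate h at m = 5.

423

Write h(m) = am³ + bm² + cm + d; the 5 given values yield a linear system in the 4 coefficients.
Solving, h(m) = 3m³ + m² + 5m - 2.
Then h(5) = 423.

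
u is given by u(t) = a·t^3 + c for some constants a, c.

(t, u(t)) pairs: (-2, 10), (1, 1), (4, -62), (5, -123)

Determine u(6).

From u(-2) = 10 and u(1) = 1: -8a + c = 10 and 1a + c = 1.
Subtracting: 9a = -9, so a = -1; then c = 10 − (-1)·(-8) = 2.
So u(t) = -1t³ + 2, and u(6) = -214.

-214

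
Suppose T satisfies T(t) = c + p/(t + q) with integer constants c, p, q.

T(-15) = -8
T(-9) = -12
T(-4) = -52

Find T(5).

2

(T(t) − c)(t + q) = p for each data point; the three points give a linear system in c and q, then p follows.
Solving: c = -4, q = 3, p = 48, so T(t) = -4 + 48/(t + 3).
Then T(5) = -4 + 48/8 = 2.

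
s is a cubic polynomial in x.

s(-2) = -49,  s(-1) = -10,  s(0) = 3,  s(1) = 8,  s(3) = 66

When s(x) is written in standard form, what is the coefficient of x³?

3

Write s(x) = ax³ + bx² + cx + d; the 5 given values yield a linear system in the 4 coefficients.
Solving, s(x) = 3x³ - 4x² + 6x + 3.
The coefficient of x³ is 3.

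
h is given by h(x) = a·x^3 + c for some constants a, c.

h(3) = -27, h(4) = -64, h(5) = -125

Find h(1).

-1

From h(3) = -27 and h(4) = -64: 27a + c = -27 and 64a + c = -64.
Subtracting: 37a = -37, so a = -1; then c = -27 − (-1)·27 = 0.
So h(x) = -1x³ + 0, and h(1) = -1.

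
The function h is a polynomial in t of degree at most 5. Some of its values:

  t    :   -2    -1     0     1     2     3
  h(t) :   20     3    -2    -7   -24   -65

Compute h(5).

First differences: -17, -5, -5, -17, -41. Second differences: 12, 0, -12, -24. Third differences: -12, -12, -12.
Level-3 differences are constant, so h has degree 3.
Fitting a degree-3 polynomial gives h(t) = -2t³ - 3t - 2.
Then h(5) = -267.

-267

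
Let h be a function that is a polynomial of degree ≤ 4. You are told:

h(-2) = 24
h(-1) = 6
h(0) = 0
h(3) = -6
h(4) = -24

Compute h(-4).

120

Write h(k) = ak^4 + bk³ + ck² + dk + e; the 5 given values yield a linear system in the 5 coefficients.
Solving, the leading coefficient vanishes, and h(k) = -k³ + 3k² - 2k.
Then h(-4) = 120.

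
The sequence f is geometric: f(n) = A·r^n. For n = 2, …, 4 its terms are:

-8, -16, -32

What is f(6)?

Consecutive ratio: -16/(-8) = 2, and -32/(-16) = 2, so r = 2.
Then A·2^2 = -8 gives A = -2, and f(n) = -2·2^n.
f(6) = -2·2^6 = -128.

-128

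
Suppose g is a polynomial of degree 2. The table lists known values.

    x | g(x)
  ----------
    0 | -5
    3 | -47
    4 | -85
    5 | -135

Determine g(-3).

-71

Write g(x) = ax² + bx + c; the 4 given values yield a linear system in the 3 coefficients.
Solving, g(x) = -6x² + 4x - 5.
Then g(-3) = -71.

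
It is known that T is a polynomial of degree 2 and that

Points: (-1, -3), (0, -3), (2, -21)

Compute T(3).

Write T(m) = am² + bm + c; the 3 given values yield a linear system in the 3 coefficients.
Solving, T(m) = -3m² - 3m - 3.
Then T(3) = -39.

-39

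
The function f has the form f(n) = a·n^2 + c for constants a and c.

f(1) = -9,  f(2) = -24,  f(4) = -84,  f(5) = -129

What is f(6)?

From f(1) = -9 and f(2) = -24: 1a + c = -9 and 4a + c = -24.
Subtracting: 3a = -15, so a = -5; then c = -9 − (-5)·1 = -4.
So f(n) = -5n² − 4, and f(6) = -184.

-184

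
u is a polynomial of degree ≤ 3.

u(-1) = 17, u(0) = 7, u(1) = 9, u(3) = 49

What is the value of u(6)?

199

Write u(t) = at³ + bt² + ct + d; the 4 given values yield a linear system in the 4 coefficients.
Solving, the leading coefficient vanishes, and u(t) = 6t² - 4t + 7.
Then u(6) = 199.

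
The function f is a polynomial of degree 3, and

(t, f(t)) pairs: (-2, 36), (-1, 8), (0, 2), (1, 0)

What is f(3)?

-64

Write f(t) = at³ + bt² + ct + d; the 4 given values yield a linear system in the 4 coefficients.
Solving, f(t) = -3t³ + 2t² - t + 2.
Then f(3) = -64.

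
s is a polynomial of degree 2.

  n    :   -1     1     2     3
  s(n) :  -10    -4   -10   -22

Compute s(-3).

-40

Write s(n) = an² + bn + c; the 4 given values yield a linear system in the 3 coefficients.
Solving, s(n) = -3n² + 3n - 4.
Then s(-3) = -40.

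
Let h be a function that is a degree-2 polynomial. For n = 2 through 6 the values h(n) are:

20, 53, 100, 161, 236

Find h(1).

First differences: 33, 47, 61, 75. Second differences: 14, 14, 14.
Level-2 differences are constant, so h has degree 2.
Fitting a degree-2 polynomial gives h(n) = 7n² - 2n - 4.
Then h(1) = 1.

1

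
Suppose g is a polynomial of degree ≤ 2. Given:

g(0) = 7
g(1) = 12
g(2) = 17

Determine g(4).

Write g(t) = at² + bt + c; the 3 given values yield a linear system in the 3 coefficients.
Solving, the leading coefficient vanishes, and g(t) = 5t + 7.
Then g(4) = 27.

27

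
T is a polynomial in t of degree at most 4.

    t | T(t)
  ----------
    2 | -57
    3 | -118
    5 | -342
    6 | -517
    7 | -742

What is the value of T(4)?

-211

Write T(t) = at^4 + bt³ + ct² + dt + e; the 5 given values yield a linear system in the 5 coefficients.
Solving, the leading coefficient vanishes, and T(t) = -t³ - 7t² - 7t - 7.
Then T(4) = -211.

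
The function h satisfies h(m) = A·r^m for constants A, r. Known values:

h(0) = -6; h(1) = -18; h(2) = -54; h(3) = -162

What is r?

Consecutive ratio: -18/(-6) = 3, and -54/(-18) = 3, so r = 3.
Then A·3^0 = -6 gives A = -6, and h(m) = -6·3^m.

3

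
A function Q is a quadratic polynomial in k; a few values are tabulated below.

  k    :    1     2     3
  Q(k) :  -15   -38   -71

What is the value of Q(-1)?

1

Write Q(k) = ak² + bk + c; the 3 given values yield a linear system in the 3 coefficients.
Solving, Q(k) = -5k² - 8k - 2.
Then Q(-1) = 1.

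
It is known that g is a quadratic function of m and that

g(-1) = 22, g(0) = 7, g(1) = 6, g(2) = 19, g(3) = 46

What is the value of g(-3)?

94

First differences: -15, -1, 13, 27. Second differences: 14, 14, 14.
Level-2 differences are constant, so g has degree 2.
Fitting a degree-2 polynomial gives g(m) = 7m² - 8m + 7.
Then g(-3) = 94.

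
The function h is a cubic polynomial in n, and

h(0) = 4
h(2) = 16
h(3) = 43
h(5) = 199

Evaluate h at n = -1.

Write h(n) = an³ + bn² + cn + d; the 4 given values yield a linear system in the 4 coefficients.
Solving, h(n) = 2n³ - 3n² + 4n + 4.
Then h(-1) = -5.

-5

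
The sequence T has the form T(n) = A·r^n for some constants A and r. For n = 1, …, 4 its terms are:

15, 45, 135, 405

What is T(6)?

Consecutive ratio: 45/15 = 3, and 135/45 = 3, so r = 3.
Then A·3^1 = 15 gives A = 5, and T(n) = 5·3^n.
T(6) = 5·3^6 = 3645.

3645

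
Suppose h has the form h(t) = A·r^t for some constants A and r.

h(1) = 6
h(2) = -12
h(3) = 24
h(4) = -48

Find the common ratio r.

Consecutive ratio: -12/6 = -2, and 24/(-12) = -2, so r = -2.
Then A·(-2)^1 = 6 gives A = -3, and h(t) = -3·(-2)^t.

-2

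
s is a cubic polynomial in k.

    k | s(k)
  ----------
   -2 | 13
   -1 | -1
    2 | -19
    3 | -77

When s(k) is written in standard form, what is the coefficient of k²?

Write s(k) = ak³ + bk² + ck + d; the 4 given values yield a linear system in the 4 coefficients.
Solving, s(k) = -3k³ - k² + 4k + 1.
The coefficient of k² is -1.

-1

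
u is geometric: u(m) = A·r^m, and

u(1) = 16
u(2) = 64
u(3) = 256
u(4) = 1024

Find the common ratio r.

Consecutive ratio: 64/16 = 4, and 256/64 = 4, so r = 4.
Then A·4^1 = 16 gives A = 4, and u(m) = 4·4^m.

4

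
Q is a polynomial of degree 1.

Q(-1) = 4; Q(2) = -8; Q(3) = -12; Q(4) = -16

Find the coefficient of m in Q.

Write Q(m) = am + b; the 4 given values yield a linear system in the 2 coefficients.
Solving, Q(m) = -4m.
The coefficient of m is -4.

-4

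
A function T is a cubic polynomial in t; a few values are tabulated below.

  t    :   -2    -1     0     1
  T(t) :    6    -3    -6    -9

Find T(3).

Write T(t) = at³ + bt² + ct + d; the 4 given values yield a linear system in the 4 coefficients.
Solving, T(t) = -t³ - 2t - 6.
Then T(3) = -39.

-39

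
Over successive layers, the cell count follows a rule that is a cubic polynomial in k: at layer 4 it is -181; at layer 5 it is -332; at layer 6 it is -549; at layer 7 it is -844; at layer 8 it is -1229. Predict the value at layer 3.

Write the value at k as g(k).
Write g(k) = ak³ + bk² + ck + d; the 5 given values yield a linear system in the 4 coefficients.
Solving, g(k) = -2k³ - 3k² - 2k + 3.
Then g(3) = -84.

-84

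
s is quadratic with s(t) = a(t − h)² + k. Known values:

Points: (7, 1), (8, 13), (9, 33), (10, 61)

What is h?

First differences 12, 20, 28; second difference 8 = 2a, so a = 4.
Expanding, the t-coefficient is −2ah = -8h; matching it to the data gives h = 6, and then k = -3.
So s(t) = 4(t − 6)² − 3.
Hence h = 6.

6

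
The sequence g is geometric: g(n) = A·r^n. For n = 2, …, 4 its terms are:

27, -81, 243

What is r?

Consecutive ratio: -81/27 = -3, and 243/(-81) = -3, so r = -3.
Then A·(-3)^2 = 27 gives A = 3, and g(n) = 3·(-3)^n.

-3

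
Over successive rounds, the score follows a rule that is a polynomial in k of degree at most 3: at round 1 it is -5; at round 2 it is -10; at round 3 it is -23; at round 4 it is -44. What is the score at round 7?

Write the value at k as f(k).
Write f(k) = ak³ + bk² + ck + d; the 4 given values yield a linear system in the 4 coefficients.
Solving, the leading coefficient vanishes, and f(k) = -4k² + 7k - 8.
Then f(7) = -155.

-155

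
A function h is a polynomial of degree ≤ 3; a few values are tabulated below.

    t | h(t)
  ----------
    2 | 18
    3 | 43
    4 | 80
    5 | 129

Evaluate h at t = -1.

First differences: 25, 37, 49. Second differences: 12, 12.
Level-2 differences are constant, so h has degree 2.
Fitting a degree-2 polynomial gives h(t) = 6t² - 5t + 4.
Then h(-1) = 15.

15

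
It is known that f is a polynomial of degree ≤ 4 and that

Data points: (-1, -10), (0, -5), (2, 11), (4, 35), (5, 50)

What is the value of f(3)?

Write f(x) = ax^4 + bx³ + cx² + dx + e; the 5 given values yield a linear system in the 5 coefficients.
Solving, the top 2 coefficients vanish, and f(x) = x² + 6x - 5.
Then f(3) = 22.

22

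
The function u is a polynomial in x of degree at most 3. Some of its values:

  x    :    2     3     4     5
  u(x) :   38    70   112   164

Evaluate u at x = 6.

226

First differences: 32, 42, 52. Second differences: 10, 10.
Level-2 differences are constant, so u has degree 2.
Fitting a degree-2 polynomial gives u(x) = 5x² + 7x + 4.
Then u(6) = 226.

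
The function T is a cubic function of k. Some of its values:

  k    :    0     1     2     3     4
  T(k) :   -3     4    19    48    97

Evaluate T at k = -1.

-8

First differences: 7, 15, 29, 49. Second differences: 8, 14, 20. Third differences: 6, 6.
Level-3 differences are constant, so T has degree 3.
Fitting a degree-3 polynomial gives T(k) = k³ + k² + 5k - 3.
Then T(-1) = -8.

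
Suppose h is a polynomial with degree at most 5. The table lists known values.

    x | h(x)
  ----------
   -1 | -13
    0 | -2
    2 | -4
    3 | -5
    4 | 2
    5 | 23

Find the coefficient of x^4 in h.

Write h(x) = ax^5 + bx^4 + cx³ + dx² + ex + p; the 6 given values yield a linear system in the 6 coefficients.
Solving, the top 2 coefficients vanish, and h(x) = x³ - 5x² + 5x - 2.
The coefficient of x^4 is 0.

0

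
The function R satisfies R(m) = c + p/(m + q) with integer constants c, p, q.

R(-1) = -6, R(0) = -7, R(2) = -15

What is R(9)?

-1

(R(m) − c)(m + q) = p for each data point; the three points give a linear system in c and q, then p follows.
Solving: c = -3, q = -3, p = 12, so R(m) = -3 + 12/(m − 3).
Then R(9) = -3 + 12/6 = -1.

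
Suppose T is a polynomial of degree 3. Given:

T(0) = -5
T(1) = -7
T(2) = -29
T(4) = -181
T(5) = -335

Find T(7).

-859

Write T(x) = ax³ + bx² + cx + d; the 5 given values yield a linear system in the 4 coefficients.
Solving, T(x) = -2x³ - 4x² + 4x - 5.
Then T(7) = -859.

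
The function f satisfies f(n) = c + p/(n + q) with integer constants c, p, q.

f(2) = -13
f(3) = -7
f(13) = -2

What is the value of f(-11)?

(f(n) − c)(n + q) = p for each data point; the three points give a linear system in c and q, then p follows.
Solving: c = -1, q = -1, p = -12, so f(n) = -1 − 12/(n − 1).
Then f(-11) = -1 − 12/(-12) = 0.

0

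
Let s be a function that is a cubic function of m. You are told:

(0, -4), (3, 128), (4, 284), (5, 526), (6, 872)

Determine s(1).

2

Write s(m) = am³ + bm² + cm + d; the 5 given values yield a linear system in the 4 coefficients.
Solving, s(m) = 3m³ + 7m² - 4m - 4.
Then s(1) = 2.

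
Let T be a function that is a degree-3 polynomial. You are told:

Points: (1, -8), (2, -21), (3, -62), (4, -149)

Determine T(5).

-300

Write T(n) = an³ + bn² + cn + d; the 4 given values yield a linear system in the 4 coefficients.
Solving, T(n) = -3n³ + 4n² - 4n - 5.
Then T(5) = -300.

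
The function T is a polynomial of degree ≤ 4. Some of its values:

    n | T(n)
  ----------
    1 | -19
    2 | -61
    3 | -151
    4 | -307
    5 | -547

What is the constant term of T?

Write T(n) = an^4 + bn³ + cn² + dn + e; the 5 given values yield a linear system in the 5 coefficients.
Solving, the leading coefficient vanishes, and T(n) = -3n³ - 6n² - 3n - 7.
The constant term is T(0) = -7.

-7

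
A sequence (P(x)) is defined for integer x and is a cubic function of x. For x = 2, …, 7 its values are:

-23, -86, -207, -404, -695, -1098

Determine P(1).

0

Write P(x) = ax³ + bx² + cx + d; the 6 given values yield a linear system in the 4 coefficients.
Solving, P(x) = -3x³ - 2x² + 4x + 1.
Then P(1) = 0.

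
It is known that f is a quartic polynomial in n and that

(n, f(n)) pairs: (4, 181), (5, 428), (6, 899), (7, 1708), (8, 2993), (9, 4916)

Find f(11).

First differences: 247, 471, 809, 1285, 1923. Second differences: 224, 338, 476, 638. Third differences: 114, 138, 162. Fourth differences: 24, 24.
Level-4 differences are constant, so f has degree 4.
Fitting a degree-4 polynomial gives f(n) = n^4 - 3n³ + 6n² + 7n - 7.
Then f(11) = 11444.

11444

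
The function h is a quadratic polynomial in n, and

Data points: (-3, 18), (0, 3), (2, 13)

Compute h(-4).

31

Write h(n) = an² + bn + c; the 3 given values yield a linear system in the 3 coefficients.
Solving, h(n) = 2n² + n + 3.
Then h(-4) = 31.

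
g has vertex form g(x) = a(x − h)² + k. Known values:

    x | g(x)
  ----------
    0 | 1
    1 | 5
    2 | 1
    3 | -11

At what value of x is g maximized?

1

First differences 4, -4, -12; second difference -8 = 2a, so a = -4.
Expanding, the x-coefficient is −2ah = 8h; matching it to the data gives h = 1, and then k = 5.
So g(x) = -4(x − 1)² + 5.
Hence h = 1.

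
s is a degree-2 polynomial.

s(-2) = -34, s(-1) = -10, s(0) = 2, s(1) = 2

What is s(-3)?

First differences: 24, 12, 0. Second differences: -12, -12.
Level-2 differences are constant, so s has degree 2.
Fitting a degree-2 polynomial gives s(m) = -6m² + 6m + 2.
Then s(-3) = -70.

-70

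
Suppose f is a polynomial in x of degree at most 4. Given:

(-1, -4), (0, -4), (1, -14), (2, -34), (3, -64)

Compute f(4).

First differences: 0, -10, -20, -30. Second differences: -10, -10, -10.
Level-2 differences are constant, so f has degree 2.
Fitting a degree-2 polynomial gives f(x) = -5x² - 5x - 4.
Then f(4) = -104.

-104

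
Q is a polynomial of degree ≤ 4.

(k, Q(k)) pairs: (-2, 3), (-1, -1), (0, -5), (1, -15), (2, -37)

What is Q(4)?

First differences: -4, -4, -10, -22. Second differences: 0, -6, -12. Third differences: -6, -6.
Level-3 differences are constant, so Q has degree 3.
Fitting a degree-3 polynomial gives Q(k) = -k³ - 3k² - 6k - 5.
Then Q(4) = -141.

-141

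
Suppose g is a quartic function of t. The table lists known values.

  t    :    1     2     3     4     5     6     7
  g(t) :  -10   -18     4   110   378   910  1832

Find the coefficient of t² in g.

-4

First differences: -8, 22, 106, 268, 532, 922. Second differences: 30, 84, 162, 264, 390. Third differences: 54, 78, 102, 126. Fourth differences: 24, 24, 24.
Level-4 differences are constant, so g has degree 4.
Fitting a degree-4 polynomial gives g(t) = t^4 - t³ - 4t² - 4t - 2.
The coefficient of t² is -4.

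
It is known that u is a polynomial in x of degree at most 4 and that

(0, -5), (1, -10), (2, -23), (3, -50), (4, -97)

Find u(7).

Write u(x) = ax^4 + bx³ + cx² + dx + e; the 5 given values yield a linear system in the 5 coefficients.
Solving, the leading coefficient vanishes, and u(x) = -x³ - x² - 3x - 5.
Then u(7) = -418.

-418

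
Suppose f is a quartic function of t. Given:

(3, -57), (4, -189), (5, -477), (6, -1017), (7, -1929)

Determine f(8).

Write f(t) = at^4 + bt³ + ct² + dt + e; the 5 given values yield a linear system in the 5 coefficients.
Solving, f(t) = -t^4 + 2t³ - 5t² + 4t + 3.
Then f(8) = -3357.

-3357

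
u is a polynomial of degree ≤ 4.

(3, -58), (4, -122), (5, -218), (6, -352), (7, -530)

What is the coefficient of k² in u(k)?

-4

Write u(k) = ak^4 + bk³ + ck² + dk + e; the 5 given values yield a linear system in the 5 coefficients.
Solving, the leading coefficient vanishes, and u(k) = -k³ - 4k² + k + 2.
The coefficient of k² is -4.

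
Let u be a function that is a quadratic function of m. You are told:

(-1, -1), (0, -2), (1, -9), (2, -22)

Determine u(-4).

First differences: -1, -7, -13. Second differences: -6, -6.
Level-2 differences are constant, so u has degree 2.
Fitting a degree-2 polynomial gives u(m) = -3m² - 4m - 2.
Then u(-4) = -34.

-34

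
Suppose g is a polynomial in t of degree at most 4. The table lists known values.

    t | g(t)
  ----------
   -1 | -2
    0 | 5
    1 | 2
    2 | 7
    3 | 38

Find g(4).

First differences: 7, -3, 5, 31. Second differences: -10, 8, 26. Third differences: 18, 18.
Level-3 differences are constant, so g has degree 3.
Extending the table by one column gives the next first difference 75, so g(4) = 38 + 75 = 113.

113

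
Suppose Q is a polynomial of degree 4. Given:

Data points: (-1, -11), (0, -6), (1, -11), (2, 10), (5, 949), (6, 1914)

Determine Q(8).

Write Q(x) = ax^4 + bx³ + cx² + dx + e; the 6 given values yield a linear system in the 5 coefficients.
Solving, Q(x) = x^4 + 4x³ - 6x² - 4x - 6.
Then Q(8) = 5722.

5722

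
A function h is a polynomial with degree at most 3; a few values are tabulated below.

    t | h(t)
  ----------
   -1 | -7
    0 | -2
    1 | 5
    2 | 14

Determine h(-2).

First differences: 5, 7, 9. Second differences: 2, 2.
Level-2 differences are constant, so h has degree 2.
Fitting a degree-2 polynomial gives h(t) = t² + 6t - 2.
Then h(-2) = -10.

-10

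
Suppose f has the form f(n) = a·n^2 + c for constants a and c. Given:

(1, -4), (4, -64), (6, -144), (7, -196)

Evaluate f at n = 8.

From f(1) = -4 and f(4) = -64: 1a + c = -4 and 16a + c = -64.
Subtracting: 15a = -60, so a = -4; then c = -4 − (-4)·1 = 0.
So f(n) = -4n² + 0, and f(8) = -256.

-256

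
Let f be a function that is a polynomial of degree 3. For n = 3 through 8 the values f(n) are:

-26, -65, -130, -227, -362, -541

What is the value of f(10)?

First differences: -39, -65, -97, -135, -179. Second differences: -26, -32, -38, -44. Third differences: -6, -6, -6.
Level-3 differences are constant, so f has degree 3.
Fitting a degree-3 polynomial gives f(n) = -n³ - n² + 5n - 5.
Then f(10) = -1055.

-1055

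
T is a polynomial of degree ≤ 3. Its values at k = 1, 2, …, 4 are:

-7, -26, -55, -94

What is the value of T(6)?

Write T(k) = ak³ + bk² + ck + d; the 4 given values yield a linear system in the 4 coefficients.
Solving, the leading coefficient vanishes, and T(k) = -5k² - 4k + 2.
Then T(6) = -202.

-202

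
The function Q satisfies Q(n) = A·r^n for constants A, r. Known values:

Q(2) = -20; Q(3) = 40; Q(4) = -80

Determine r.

-2

Consecutive ratio: 40/(-20) = -2, and -80/40 = -2, so r = -2.
Then A·(-2)^2 = -20 gives A = -5, and Q(n) = -5·(-2)^n.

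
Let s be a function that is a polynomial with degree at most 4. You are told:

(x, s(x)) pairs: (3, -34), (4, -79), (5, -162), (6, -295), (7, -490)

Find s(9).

-1114

First differences: -45, -83, -133, -195. Second differences: -38, -50, -62. Third differences: -12, -12.
Level-3 differences are constant, so s has degree 3.
Fitting a degree-3 polynomial gives s(x) = -2x³ + 5x² - 6x - 7.
Then s(9) = -1114.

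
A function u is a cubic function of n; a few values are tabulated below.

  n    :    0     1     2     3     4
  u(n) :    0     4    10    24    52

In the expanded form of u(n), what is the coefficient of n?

First differences: 4, 6, 14, 28. Second differences: 2, 8, 14. Third differences: 6, 6.
Level-3 differences are constant, so u has degree 3.
Fitting a degree-3 polynomial gives u(n) = n³ - 2n² + 5n.
The coefficient of n is 5.

5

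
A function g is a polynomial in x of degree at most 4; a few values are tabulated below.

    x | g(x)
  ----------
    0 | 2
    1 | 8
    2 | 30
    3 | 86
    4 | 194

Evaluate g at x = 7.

First differences: 6, 22, 56, 108. Second differences: 16, 34, 52. Third differences: 18, 18.
Level-3 differences are constant, so g has degree 3.
Fitting a degree-3 polynomial gives g(x) = 3x³ - x² + 4x + 2.
Then g(7) = 1010.

1010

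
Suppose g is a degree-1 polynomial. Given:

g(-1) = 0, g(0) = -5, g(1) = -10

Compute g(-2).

First differences: -5, -5.
Level-1 differences are constant, so g has degree 1.
Fitting a degree-1 polynomial gives g(m) = -5m - 5.
Then g(-2) = 5.

5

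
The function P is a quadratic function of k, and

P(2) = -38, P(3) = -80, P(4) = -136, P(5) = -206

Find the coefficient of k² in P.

Write P(k) = ak² + bk + c; the 4 given values yield a linear system in the 3 coefficients.
Solving, P(k) = -7k² - 7k + 4.
The coefficient of k² is -7.

-7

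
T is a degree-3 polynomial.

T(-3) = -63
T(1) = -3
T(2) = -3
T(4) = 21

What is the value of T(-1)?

Write T(k) = ak³ + bk² + ck + d; the 4 given values yield a linear system in the 4 coefficients.
Solving, T(k) = k³ - 3k² + 2k - 3.
Then T(-1) = -9.

-9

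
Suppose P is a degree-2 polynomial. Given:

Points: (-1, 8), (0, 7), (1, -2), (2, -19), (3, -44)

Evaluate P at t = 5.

First differences: -1, -9, -17, -25. Second differences: -8, -8, -8.
Level-2 differences are constant, so P has degree 2.
Fitting a degree-2 polynomial gives P(t) = -4t² - 5t + 7.
Then P(5) = -118.

-118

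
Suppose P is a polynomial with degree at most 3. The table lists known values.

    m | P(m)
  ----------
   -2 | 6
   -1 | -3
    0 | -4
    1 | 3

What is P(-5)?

Write P(m) = am³ + bm² + cm + d; the 4 given values yield a linear system in the 4 coefficients.
Solving, the leading coefficient vanishes, and P(m) = 4m² + 3m - 4.
Then P(-5) = 81.

81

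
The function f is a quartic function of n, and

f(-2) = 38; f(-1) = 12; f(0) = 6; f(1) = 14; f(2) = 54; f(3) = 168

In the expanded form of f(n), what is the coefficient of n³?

1

First differences: -26, -6, 8, 40, 114. Second differences: 20, 14, 32, 74. Third differences: -6, 18, 42. Fourth differences: 24, 24.
Level-4 differences are constant, so f has degree 4.
Fitting a degree-4 polynomial gives f(n) = n^4 + n³ + 6n² + 6.
The coefficient of n³ is 1.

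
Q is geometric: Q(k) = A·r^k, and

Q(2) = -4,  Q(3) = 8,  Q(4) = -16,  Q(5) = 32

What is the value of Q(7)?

Consecutive ratio: 8/(-4) = -2, and -16/8 = -2, so r = -2.
Then A·(-2)^2 = -4 gives A = -1, and Q(k) = -1·(-2)^k.
Q(7) = -1·(-2)^7 = 128.

128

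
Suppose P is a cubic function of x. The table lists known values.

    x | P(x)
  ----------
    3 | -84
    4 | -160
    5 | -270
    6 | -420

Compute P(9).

Write P(x) = ax³ + bx² + cx + d; the 4 given values yield a linear system in the 4 coefficients.
Solving, P(x) = -x³ - 5x² - 4x.
Then P(9) = -1170.

-1170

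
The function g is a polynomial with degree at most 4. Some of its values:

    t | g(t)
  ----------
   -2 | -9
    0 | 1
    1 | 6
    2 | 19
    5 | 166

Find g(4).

93

Write g(t) = at^4 + bt³ + ct² + dt + e; the 5 given values yield a linear system in the 5 coefficients.
Solving, the leading coefficient vanishes, and g(t) = t³ + t² + 3t + 1.
Then g(4) = 93.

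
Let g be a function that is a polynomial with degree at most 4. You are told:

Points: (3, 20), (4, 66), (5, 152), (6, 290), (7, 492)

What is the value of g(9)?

1136

First differences: 46, 86, 138, 202. Second differences: 40, 52, 64. Third differences: 12, 12.
Level-3 differences are constant, so g has degree 3.
Fitting a degree-3 polynomial gives g(n) = 2n³ - 4n² + 2.
Then g(9) = 1136.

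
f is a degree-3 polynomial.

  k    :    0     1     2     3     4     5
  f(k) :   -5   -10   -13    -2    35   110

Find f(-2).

-37

First differences: -5, -3, 11, 37, 75. Second differences: 2, 14, 26, 38. Third differences: 12, 12, 12.
Level-3 differences are constant, so f has degree 3.
Fitting a degree-3 polynomial gives f(k) = 2k³ - 5k² - 2k - 5.
Then f(-2) = -37.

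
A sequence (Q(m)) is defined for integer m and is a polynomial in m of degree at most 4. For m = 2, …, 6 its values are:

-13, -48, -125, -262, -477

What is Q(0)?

First differences: -35, -77, -137, -215. Second differences: -42, -60, -78. Third differences: -18, -18.
Level-3 differences are constant, so Q has degree 3.
Fitting a degree-3 polynomial gives Q(m) = -3m³ + 6m² - 8m + 3.
Then Q(0) = 3.

3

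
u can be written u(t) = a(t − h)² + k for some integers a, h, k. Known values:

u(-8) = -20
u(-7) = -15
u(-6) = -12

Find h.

-5

First differences 5, 3; second difference -2 = 2a, so a = -1.
Expanding, the t-coefficient is −2ah = 2h; matching it to the data gives h = -5, and then k = -11.
So u(t) = -1(t + 5)² − 11.
Hence h = -5.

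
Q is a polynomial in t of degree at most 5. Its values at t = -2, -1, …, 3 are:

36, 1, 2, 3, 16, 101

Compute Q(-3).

191

First differences: -35, 1, 1, 13, 85. Second differences: 36, 0, 12, 72. Third differences: -36, 12, 60. Fourth differences: 48, 48.
Level-4 differences are constant, so Q has degree 4.
Fitting a degree-4 polynomial gives Q(t) = 2t^4 - 2t³ - 2t² + 3t + 2.
Then Q(-3) = 191.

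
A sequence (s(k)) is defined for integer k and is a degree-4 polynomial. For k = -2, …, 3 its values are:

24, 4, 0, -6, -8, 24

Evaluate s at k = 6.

984

Write s(k) = ak^4 + bk³ + ck² + dk + e; the 6 given values yield a linear system in the 5 coefficients.
Solving, s(k) = k^4 - k³ - 2k² - 4k.
Then s(6) = 984.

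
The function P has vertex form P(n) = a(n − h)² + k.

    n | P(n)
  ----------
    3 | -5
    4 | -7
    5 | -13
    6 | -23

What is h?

First differences -2, -6, -10; second difference -4 = 2a, so a = -2.
Expanding, the n-coefficient is −2ah = 4h; matching it to the data gives h = 3, and then k = -5.
So P(n) = -2(n − 3)² − 5.
Hence h = 3.

3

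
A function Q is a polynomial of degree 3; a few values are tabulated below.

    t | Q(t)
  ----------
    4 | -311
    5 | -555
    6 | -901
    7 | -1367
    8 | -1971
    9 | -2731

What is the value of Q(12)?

Write Q(t) = at³ + bt² + ct + d; the 6 given values yield a linear system in the 4 coefficients.
Solving, Q(t) = -3t³ - 6t² - 7t + 5.
Then Q(12) = -6127.

-6127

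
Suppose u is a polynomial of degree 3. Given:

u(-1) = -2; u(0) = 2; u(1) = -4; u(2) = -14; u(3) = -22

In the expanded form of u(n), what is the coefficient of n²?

-5

First differences: 4, -6, -10, -8. Second differences: -10, -4, 2. Third differences: 6, 6.
Level-3 differences are constant, so u has degree 3.
Fitting a degree-3 polynomial gives u(n) = n³ - 5n² - 2n + 2.
The coefficient of n² is -5.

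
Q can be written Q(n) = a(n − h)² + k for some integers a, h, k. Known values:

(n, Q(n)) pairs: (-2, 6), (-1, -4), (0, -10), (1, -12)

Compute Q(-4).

38

First differences -10, -6, -2; second difference 4 = 2a, so a = 2.
Expanding, the n-coefficient is −2ah = -4h; matching it to the data gives h = 1, and then k = -12.
So Q(n) = 2(n − 1)² − 12.
Q(-4) = 2·(-5)² − 12 = 38.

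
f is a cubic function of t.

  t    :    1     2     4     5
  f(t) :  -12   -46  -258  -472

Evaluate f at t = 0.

Write f(t) = at³ + bt² + ct + d; the 4 given values yield a linear system in the 4 coefficients.
Solving, f(t) = -3t³ - 3t² - 4t - 2.
Then f(0) = -2.

-2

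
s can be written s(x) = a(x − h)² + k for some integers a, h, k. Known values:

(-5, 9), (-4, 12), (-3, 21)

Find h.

-5

First differences 3, 9; second difference 6 = 2a, so a = 3.
Expanding, the x-coefficient is −2ah = -6h; matching it to the data gives h = -5, and then k = 9.
So s(x) = 3(x + 5)² + 9.
Hence h = -5.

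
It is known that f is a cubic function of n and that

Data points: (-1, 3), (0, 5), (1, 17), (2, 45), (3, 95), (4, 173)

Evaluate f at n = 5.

285

Write f(n) = an³ + bn² + cn + d; the 6 given values yield a linear system in the 4 coefficients.
Solving, f(n) = n³ + 5n² + 6n + 5.
Then f(5) = 285.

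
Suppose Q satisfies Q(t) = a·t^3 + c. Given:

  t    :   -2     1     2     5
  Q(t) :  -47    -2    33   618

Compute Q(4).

From Q(-2) = -47 and Q(1) = -2: -8a + c = -47 and 1a + c = -2.
Subtracting: 9a = 45, so a = 5; then c = -47 − 5·(-8) = -7.
So Q(t) = 5t³ − 7, and Q(4) = 313.

313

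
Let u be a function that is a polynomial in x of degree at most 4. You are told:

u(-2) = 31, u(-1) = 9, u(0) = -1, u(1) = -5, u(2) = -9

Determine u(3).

-19

First differences: -22, -10, -4, -4. Second differences: 12, 6, 0. Third differences: -6, -6.
Level-3 differences are constant, so u has degree 3.
Fitting a degree-3 polynomial gives u(x) = -x³ + 3x² - 6x - 1.
Then u(3) = -19.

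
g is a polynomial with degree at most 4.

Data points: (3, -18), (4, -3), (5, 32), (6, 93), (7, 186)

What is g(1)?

-12

First differences: 15, 35, 61, 93. Second differences: 20, 26, 32. Third differences: 6, 6.
Level-3 differences are constant, so g has degree 3.
Fitting a degree-3 polynomial gives g(k) = k³ - 2k² - 8k - 3.
Then g(1) = -12.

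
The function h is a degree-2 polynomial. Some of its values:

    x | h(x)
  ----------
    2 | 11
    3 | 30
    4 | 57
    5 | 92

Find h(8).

Write h(x) = ax² + bx + c; the 4 given values yield a linear system in the 3 coefficients.
Solving, h(x) = 4x² - x - 3.
Then h(8) = 245.

245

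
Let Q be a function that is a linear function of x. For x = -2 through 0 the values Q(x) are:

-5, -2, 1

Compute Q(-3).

-8

First differences: 3, 3.
Level-1 differences are constant, so Q has degree 1.
Fitting a degree-1 polynomial gives Q(x) = 3x + 1.
Then Q(-3) = -8.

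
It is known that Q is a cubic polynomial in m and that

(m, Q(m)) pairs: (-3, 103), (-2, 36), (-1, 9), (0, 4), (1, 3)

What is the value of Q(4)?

Write Q(m) = am³ + bm² + cm + d; the 5 given values yield a linear system in the 4 coefficients.
Solving, Q(m) = -3m³ + 2m² + 4.
Then Q(4) = -156.

-156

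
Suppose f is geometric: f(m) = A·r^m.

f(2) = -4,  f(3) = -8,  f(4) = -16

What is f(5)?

-32

Consecutive ratio: -8/(-4) = 2, and -16/(-8) = 2, so r = 2.
Then A·2^2 = -4 gives A = -1, and f(m) = -1·2^m.
f(5) = -1·2^5 = -32.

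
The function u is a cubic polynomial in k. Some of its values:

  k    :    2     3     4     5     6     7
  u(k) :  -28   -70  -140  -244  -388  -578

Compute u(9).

Write u(k) = ak³ + bk² + ck + d; the 6 given values yield a linear system in the 4 coefficients.
Solving, u(k) = -k³ - 5k² + 2k - 4.
Then u(9) = -1120.

-1120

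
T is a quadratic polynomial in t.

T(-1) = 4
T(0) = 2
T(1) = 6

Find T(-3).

26

Write T(t) = at² + bt + c; the 3 given values yield a linear system in the 3 coefficients.
Solving, T(t) = 3t² + t + 2.
Then T(-3) = 26.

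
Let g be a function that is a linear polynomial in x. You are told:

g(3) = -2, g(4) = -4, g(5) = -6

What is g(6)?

-8

First differences: -2, -2.
Level-1 differences are constant, so g has degree 1.
Fitting a degree-1 polynomial gives g(x) = -2x + 4.
Then g(6) = -8.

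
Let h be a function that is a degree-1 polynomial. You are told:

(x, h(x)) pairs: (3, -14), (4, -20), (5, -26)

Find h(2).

-8

First differences: -6, -6.
Level-1 differences are constant, so h has degree 1.
Fitting a degree-1 polynomial gives h(x) = -6x + 4.
Then h(2) = -8.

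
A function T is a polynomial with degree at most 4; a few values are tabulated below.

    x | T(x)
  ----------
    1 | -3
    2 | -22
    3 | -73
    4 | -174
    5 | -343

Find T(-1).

11

First differences: -19, -51, -101, -169. Second differences: -32, -50, -68. Third differences: -18, -18.
Level-3 differences are constant, so T has degree 3.
Fitting a degree-3 polynomial gives T(x) = -3x³ + 2x² - 4x + 2.
Then T(-1) = 11.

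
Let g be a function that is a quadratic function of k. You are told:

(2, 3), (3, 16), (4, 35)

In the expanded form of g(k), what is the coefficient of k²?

3

Write g(k) = ak² + bk + c; the 3 given values yield a linear system in the 3 coefficients.
Solving, g(k) = 3k² - 2k - 5.
The coefficient of k² is 3.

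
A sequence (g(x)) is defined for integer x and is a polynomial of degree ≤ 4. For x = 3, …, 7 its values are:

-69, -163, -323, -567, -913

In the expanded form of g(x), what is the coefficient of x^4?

Write g(x) = ax^4 + bx³ + cx² + dx + e; the 5 given values yield a linear system in the 5 coefficients.
Solving, the leading coefficient vanishes, and g(x) = -3x³ + 3x² - 4x - 3.
The coefficient of x^4 is 0.

0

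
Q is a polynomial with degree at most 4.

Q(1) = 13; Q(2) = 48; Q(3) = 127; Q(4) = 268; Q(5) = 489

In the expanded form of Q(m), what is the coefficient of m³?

3

First differences: 35, 79, 141, 221. Second differences: 44, 62, 80. Third differences: 18, 18.
Level-3 differences are constant, so Q has degree 3.
Fitting a degree-3 polynomial gives Q(m) = 3m³ + 4m² + 2m + 4.
The coefficient of m³ is 3.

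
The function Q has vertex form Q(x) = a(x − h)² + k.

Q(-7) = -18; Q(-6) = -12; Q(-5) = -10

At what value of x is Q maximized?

-5

First differences 6, 2; second difference -4 = 2a, so a = -2.
Expanding, the x-coefficient is −2ah = 4h; matching it to the data gives h = -5, and then k = -10.
So Q(x) = -2(x + 5)² − 10.
Hence h = -5.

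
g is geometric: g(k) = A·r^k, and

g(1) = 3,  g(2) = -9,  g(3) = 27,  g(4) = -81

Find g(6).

Consecutive ratio: -9/3 = -3, and 27/(-9) = -3, so r = -3.
Then A·(-3)^1 = 3 gives A = -1, and g(k) = -1·(-3)^k.
g(6) = -1·(-3)^6 = -729.

-729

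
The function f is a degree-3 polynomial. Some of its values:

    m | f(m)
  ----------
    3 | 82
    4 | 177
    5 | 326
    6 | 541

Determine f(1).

Write f(m) = am³ + bm² + cm + d; the 4 given values yield a linear system in the 4 coefficients.
Solving, f(m) = 2m³ + 3m² + 1.
Then f(1) = 6.

6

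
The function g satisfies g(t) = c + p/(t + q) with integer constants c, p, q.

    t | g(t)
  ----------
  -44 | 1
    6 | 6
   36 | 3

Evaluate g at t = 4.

7

(g(t) − c)(t + q) = p for each data point; the three points give a linear system in c and q, then p follows.
Solving: c = 2, q = 4, p = 40, so g(t) = 2 + 40/(t + 4).
Then g(4) = 2 + 40/8 = 7.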